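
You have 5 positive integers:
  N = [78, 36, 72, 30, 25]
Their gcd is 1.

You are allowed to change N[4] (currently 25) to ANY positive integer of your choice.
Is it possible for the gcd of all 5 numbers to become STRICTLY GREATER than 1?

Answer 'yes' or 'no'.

Current gcd = 1
gcd of all OTHER numbers (without N[4]=25): gcd([78, 36, 72, 30]) = 6
The new gcd after any change is gcd(6, new_value).
This can be at most 6.
Since 6 > old gcd 1, the gcd CAN increase (e.g., set N[4] = 6).

Answer: yes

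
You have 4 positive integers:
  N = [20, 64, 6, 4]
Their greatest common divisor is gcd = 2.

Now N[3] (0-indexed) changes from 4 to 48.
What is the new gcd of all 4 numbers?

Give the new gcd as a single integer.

Numbers: [20, 64, 6, 4], gcd = 2
Change: index 3, 4 -> 48
gcd of the OTHER numbers (without index 3): gcd([20, 64, 6]) = 2
New gcd = gcd(g_others, new_val) = gcd(2, 48) = 2

Answer: 2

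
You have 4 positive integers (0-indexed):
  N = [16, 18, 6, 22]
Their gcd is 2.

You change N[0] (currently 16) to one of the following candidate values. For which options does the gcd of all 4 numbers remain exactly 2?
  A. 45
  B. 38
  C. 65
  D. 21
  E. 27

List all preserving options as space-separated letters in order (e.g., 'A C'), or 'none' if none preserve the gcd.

Answer: B

Derivation:
Old gcd = 2; gcd of others (without N[0]) = 2
New gcd for candidate v: gcd(2, v). Preserves old gcd iff gcd(2, v) = 2.
  Option A: v=45, gcd(2,45)=1 -> changes
  Option B: v=38, gcd(2,38)=2 -> preserves
  Option C: v=65, gcd(2,65)=1 -> changes
  Option D: v=21, gcd(2,21)=1 -> changes
  Option E: v=27, gcd(2,27)=1 -> changes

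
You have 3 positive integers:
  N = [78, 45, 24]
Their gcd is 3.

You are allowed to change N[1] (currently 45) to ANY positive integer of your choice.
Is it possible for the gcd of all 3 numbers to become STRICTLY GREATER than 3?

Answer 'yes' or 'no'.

Answer: yes

Derivation:
Current gcd = 3
gcd of all OTHER numbers (without N[1]=45): gcd([78, 24]) = 6
The new gcd after any change is gcd(6, new_value).
This can be at most 6.
Since 6 > old gcd 3, the gcd CAN increase (e.g., set N[1] = 6).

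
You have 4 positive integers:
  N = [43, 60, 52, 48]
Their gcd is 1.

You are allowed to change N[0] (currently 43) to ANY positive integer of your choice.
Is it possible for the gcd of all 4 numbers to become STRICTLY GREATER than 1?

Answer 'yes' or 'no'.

Current gcd = 1
gcd of all OTHER numbers (without N[0]=43): gcd([60, 52, 48]) = 4
The new gcd after any change is gcd(4, new_value).
This can be at most 4.
Since 4 > old gcd 1, the gcd CAN increase (e.g., set N[0] = 4).

Answer: yes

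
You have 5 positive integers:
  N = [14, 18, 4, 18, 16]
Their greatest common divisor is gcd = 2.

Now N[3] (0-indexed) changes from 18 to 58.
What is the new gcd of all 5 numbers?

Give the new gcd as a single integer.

Numbers: [14, 18, 4, 18, 16], gcd = 2
Change: index 3, 18 -> 58
gcd of the OTHER numbers (without index 3): gcd([14, 18, 4, 16]) = 2
New gcd = gcd(g_others, new_val) = gcd(2, 58) = 2

Answer: 2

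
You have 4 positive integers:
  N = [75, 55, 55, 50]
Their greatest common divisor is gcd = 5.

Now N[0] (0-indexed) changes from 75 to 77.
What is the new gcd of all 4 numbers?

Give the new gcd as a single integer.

Answer: 1

Derivation:
Numbers: [75, 55, 55, 50], gcd = 5
Change: index 0, 75 -> 77
gcd of the OTHER numbers (without index 0): gcd([55, 55, 50]) = 5
New gcd = gcd(g_others, new_val) = gcd(5, 77) = 1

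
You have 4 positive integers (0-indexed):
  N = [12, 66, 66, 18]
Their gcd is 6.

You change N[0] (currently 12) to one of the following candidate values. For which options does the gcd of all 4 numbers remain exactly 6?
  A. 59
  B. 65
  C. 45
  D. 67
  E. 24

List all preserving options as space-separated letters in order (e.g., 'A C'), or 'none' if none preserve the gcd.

Old gcd = 6; gcd of others (without N[0]) = 6
New gcd for candidate v: gcd(6, v). Preserves old gcd iff gcd(6, v) = 6.
  Option A: v=59, gcd(6,59)=1 -> changes
  Option B: v=65, gcd(6,65)=1 -> changes
  Option C: v=45, gcd(6,45)=3 -> changes
  Option D: v=67, gcd(6,67)=1 -> changes
  Option E: v=24, gcd(6,24)=6 -> preserves

Answer: E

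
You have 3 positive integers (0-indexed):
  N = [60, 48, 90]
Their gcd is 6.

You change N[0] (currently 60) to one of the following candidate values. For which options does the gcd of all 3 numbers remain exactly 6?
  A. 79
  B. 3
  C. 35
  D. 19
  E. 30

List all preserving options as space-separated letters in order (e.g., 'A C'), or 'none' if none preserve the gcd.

Answer: E

Derivation:
Old gcd = 6; gcd of others (without N[0]) = 6
New gcd for candidate v: gcd(6, v). Preserves old gcd iff gcd(6, v) = 6.
  Option A: v=79, gcd(6,79)=1 -> changes
  Option B: v=3, gcd(6,3)=3 -> changes
  Option C: v=35, gcd(6,35)=1 -> changes
  Option D: v=19, gcd(6,19)=1 -> changes
  Option E: v=30, gcd(6,30)=6 -> preserves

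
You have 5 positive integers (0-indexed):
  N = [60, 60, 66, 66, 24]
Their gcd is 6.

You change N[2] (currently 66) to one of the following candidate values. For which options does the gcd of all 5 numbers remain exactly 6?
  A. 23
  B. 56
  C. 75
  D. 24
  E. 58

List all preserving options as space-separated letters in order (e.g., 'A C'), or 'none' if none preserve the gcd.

Answer: D

Derivation:
Old gcd = 6; gcd of others (without N[2]) = 6
New gcd for candidate v: gcd(6, v). Preserves old gcd iff gcd(6, v) = 6.
  Option A: v=23, gcd(6,23)=1 -> changes
  Option B: v=56, gcd(6,56)=2 -> changes
  Option C: v=75, gcd(6,75)=3 -> changes
  Option D: v=24, gcd(6,24)=6 -> preserves
  Option E: v=58, gcd(6,58)=2 -> changes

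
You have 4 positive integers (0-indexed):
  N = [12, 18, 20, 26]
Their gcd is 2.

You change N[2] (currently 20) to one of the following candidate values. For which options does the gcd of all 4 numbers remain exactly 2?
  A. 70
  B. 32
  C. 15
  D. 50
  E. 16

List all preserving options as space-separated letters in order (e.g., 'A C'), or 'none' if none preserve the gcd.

Old gcd = 2; gcd of others (without N[2]) = 2
New gcd for candidate v: gcd(2, v). Preserves old gcd iff gcd(2, v) = 2.
  Option A: v=70, gcd(2,70)=2 -> preserves
  Option B: v=32, gcd(2,32)=2 -> preserves
  Option C: v=15, gcd(2,15)=1 -> changes
  Option D: v=50, gcd(2,50)=2 -> preserves
  Option E: v=16, gcd(2,16)=2 -> preserves

Answer: A B D E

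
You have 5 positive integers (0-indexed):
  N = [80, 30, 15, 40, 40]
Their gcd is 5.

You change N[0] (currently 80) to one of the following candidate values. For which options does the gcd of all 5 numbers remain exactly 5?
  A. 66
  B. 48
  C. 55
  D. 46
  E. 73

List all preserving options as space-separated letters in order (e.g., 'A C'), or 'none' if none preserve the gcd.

Old gcd = 5; gcd of others (without N[0]) = 5
New gcd for candidate v: gcd(5, v). Preserves old gcd iff gcd(5, v) = 5.
  Option A: v=66, gcd(5,66)=1 -> changes
  Option B: v=48, gcd(5,48)=1 -> changes
  Option C: v=55, gcd(5,55)=5 -> preserves
  Option D: v=46, gcd(5,46)=1 -> changes
  Option E: v=73, gcd(5,73)=1 -> changes

Answer: C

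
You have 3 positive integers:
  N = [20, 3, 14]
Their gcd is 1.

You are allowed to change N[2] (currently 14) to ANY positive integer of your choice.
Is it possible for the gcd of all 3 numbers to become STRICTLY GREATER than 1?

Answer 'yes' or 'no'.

Answer: no

Derivation:
Current gcd = 1
gcd of all OTHER numbers (without N[2]=14): gcd([20, 3]) = 1
The new gcd after any change is gcd(1, new_value).
This can be at most 1.
Since 1 = old gcd 1, the gcd can only stay the same or decrease.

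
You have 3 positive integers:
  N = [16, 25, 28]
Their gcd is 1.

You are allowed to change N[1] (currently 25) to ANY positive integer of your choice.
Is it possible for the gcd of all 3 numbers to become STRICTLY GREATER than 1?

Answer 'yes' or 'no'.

Current gcd = 1
gcd of all OTHER numbers (without N[1]=25): gcd([16, 28]) = 4
The new gcd after any change is gcd(4, new_value).
This can be at most 4.
Since 4 > old gcd 1, the gcd CAN increase (e.g., set N[1] = 4).

Answer: yes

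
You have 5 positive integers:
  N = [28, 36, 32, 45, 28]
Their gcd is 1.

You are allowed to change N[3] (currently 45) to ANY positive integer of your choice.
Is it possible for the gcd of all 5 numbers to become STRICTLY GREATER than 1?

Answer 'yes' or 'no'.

Current gcd = 1
gcd of all OTHER numbers (without N[3]=45): gcd([28, 36, 32, 28]) = 4
The new gcd after any change is gcd(4, new_value).
This can be at most 4.
Since 4 > old gcd 1, the gcd CAN increase (e.g., set N[3] = 4).

Answer: yes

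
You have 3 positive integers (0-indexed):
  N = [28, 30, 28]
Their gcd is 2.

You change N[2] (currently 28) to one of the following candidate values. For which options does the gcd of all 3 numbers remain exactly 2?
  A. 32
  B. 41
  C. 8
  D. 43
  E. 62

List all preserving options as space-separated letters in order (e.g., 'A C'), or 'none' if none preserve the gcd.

Old gcd = 2; gcd of others (without N[2]) = 2
New gcd for candidate v: gcd(2, v). Preserves old gcd iff gcd(2, v) = 2.
  Option A: v=32, gcd(2,32)=2 -> preserves
  Option B: v=41, gcd(2,41)=1 -> changes
  Option C: v=8, gcd(2,8)=2 -> preserves
  Option D: v=43, gcd(2,43)=1 -> changes
  Option E: v=62, gcd(2,62)=2 -> preserves

Answer: A C E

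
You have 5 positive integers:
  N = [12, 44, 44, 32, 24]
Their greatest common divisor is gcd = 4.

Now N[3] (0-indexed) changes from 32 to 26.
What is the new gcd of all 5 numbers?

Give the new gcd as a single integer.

Numbers: [12, 44, 44, 32, 24], gcd = 4
Change: index 3, 32 -> 26
gcd of the OTHER numbers (without index 3): gcd([12, 44, 44, 24]) = 4
New gcd = gcd(g_others, new_val) = gcd(4, 26) = 2

Answer: 2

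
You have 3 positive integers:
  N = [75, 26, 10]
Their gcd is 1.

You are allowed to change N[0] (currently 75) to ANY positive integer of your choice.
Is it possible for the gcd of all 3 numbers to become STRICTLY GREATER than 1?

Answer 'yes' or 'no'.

Current gcd = 1
gcd of all OTHER numbers (without N[0]=75): gcd([26, 10]) = 2
The new gcd after any change is gcd(2, new_value).
This can be at most 2.
Since 2 > old gcd 1, the gcd CAN increase (e.g., set N[0] = 2).

Answer: yes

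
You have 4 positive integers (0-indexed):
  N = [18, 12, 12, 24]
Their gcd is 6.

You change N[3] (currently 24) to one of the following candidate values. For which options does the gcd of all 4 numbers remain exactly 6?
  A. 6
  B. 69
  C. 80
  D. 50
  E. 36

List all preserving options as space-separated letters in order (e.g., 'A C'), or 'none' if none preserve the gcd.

Old gcd = 6; gcd of others (without N[3]) = 6
New gcd for candidate v: gcd(6, v). Preserves old gcd iff gcd(6, v) = 6.
  Option A: v=6, gcd(6,6)=6 -> preserves
  Option B: v=69, gcd(6,69)=3 -> changes
  Option C: v=80, gcd(6,80)=2 -> changes
  Option D: v=50, gcd(6,50)=2 -> changes
  Option E: v=36, gcd(6,36)=6 -> preserves

Answer: A E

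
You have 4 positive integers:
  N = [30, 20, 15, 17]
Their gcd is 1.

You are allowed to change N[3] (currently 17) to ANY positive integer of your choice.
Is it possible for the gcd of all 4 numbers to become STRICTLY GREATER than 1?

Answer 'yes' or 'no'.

Answer: yes

Derivation:
Current gcd = 1
gcd of all OTHER numbers (without N[3]=17): gcd([30, 20, 15]) = 5
The new gcd after any change is gcd(5, new_value).
This can be at most 5.
Since 5 > old gcd 1, the gcd CAN increase (e.g., set N[3] = 5).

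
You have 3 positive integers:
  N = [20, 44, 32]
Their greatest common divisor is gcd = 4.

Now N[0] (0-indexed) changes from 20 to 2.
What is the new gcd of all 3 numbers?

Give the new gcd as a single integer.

Numbers: [20, 44, 32], gcd = 4
Change: index 0, 20 -> 2
gcd of the OTHER numbers (without index 0): gcd([44, 32]) = 4
New gcd = gcd(g_others, new_val) = gcd(4, 2) = 2

Answer: 2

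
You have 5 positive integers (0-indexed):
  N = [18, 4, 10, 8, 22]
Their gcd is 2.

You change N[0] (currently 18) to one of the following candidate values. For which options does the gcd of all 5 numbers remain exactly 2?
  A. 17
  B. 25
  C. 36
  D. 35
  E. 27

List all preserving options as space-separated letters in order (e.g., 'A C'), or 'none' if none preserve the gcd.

Old gcd = 2; gcd of others (without N[0]) = 2
New gcd for candidate v: gcd(2, v). Preserves old gcd iff gcd(2, v) = 2.
  Option A: v=17, gcd(2,17)=1 -> changes
  Option B: v=25, gcd(2,25)=1 -> changes
  Option C: v=36, gcd(2,36)=2 -> preserves
  Option D: v=35, gcd(2,35)=1 -> changes
  Option E: v=27, gcd(2,27)=1 -> changes

Answer: C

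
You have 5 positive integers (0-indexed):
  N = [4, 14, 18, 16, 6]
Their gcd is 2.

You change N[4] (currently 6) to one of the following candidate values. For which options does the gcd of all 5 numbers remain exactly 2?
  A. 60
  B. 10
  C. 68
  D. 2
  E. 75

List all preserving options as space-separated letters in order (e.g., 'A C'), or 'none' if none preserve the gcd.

Old gcd = 2; gcd of others (without N[4]) = 2
New gcd for candidate v: gcd(2, v). Preserves old gcd iff gcd(2, v) = 2.
  Option A: v=60, gcd(2,60)=2 -> preserves
  Option B: v=10, gcd(2,10)=2 -> preserves
  Option C: v=68, gcd(2,68)=2 -> preserves
  Option D: v=2, gcd(2,2)=2 -> preserves
  Option E: v=75, gcd(2,75)=1 -> changes

Answer: A B C D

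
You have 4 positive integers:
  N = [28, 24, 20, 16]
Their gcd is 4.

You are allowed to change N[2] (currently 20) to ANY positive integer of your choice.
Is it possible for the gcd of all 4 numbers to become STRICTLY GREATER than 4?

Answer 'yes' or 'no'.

Answer: no

Derivation:
Current gcd = 4
gcd of all OTHER numbers (without N[2]=20): gcd([28, 24, 16]) = 4
The new gcd after any change is gcd(4, new_value).
This can be at most 4.
Since 4 = old gcd 4, the gcd can only stay the same or decrease.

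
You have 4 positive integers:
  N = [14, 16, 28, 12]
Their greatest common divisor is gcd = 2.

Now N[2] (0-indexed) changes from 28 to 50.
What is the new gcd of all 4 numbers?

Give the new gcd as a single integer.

Numbers: [14, 16, 28, 12], gcd = 2
Change: index 2, 28 -> 50
gcd of the OTHER numbers (without index 2): gcd([14, 16, 12]) = 2
New gcd = gcd(g_others, new_val) = gcd(2, 50) = 2

Answer: 2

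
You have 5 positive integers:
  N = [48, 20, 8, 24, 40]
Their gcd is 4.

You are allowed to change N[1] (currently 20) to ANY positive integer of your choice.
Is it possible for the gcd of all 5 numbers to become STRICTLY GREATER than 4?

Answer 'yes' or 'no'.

Current gcd = 4
gcd of all OTHER numbers (without N[1]=20): gcd([48, 8, 24, 40]) = 8
The new gcd after any change is gcd(8, new_value).
This can be at most 8.
Since 8 > old gcd 4, the gcd CAN increase (e.g., set N[1] = 8).

Answer: yes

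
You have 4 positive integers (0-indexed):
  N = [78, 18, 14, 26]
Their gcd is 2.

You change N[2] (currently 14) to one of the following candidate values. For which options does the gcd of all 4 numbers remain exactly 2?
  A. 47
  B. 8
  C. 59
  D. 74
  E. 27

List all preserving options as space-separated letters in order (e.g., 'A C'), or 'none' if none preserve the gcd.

Old gcd = 2; gcd of others (without N[2]) = 2
New gcd for candidate v: gcd(2, v). Preserves old gcd iff gcd(2, v) = 2.
  Option A: v=47, gcd(2,47)=1 -> changes
  Option B: v=8, gcd(2,8)=2 -> preserves
  Option C: v=59, gcd(2,59)=1 -> changes
  Option D: v=74, gcd(2,74)=2 -> preserves
  Option E: v=27, gcd(2,27)=1 -> changes

Answer: B D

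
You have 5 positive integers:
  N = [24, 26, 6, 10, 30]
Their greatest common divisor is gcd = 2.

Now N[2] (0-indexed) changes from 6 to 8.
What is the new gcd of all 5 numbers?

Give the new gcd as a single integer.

Numbers: [24, 26, 6, 10, 30], gcd = 2
Change: index 2, 6 -> 8
gcd of the OTHER numbers (without index 2): gcd([24, 26, 10, 30]) = 2
New gcd = gcd(g_others, new_val) = gcd(2, 8) = 2

Answer: 2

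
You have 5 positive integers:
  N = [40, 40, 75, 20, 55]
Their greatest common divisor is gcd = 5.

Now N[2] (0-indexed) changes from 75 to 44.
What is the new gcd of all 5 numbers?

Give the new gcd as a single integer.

Numbers: [40, 40, 75, 20, 55], gcd = 5
Change: index 2, 75 -> 44
gcd of the OTHER numbers (without index 2): gcd([40, 40, 20, 55]) = 5
New gcd = gcd(g_others, new_val) = gcd(5, 44) = 1

Answer: 1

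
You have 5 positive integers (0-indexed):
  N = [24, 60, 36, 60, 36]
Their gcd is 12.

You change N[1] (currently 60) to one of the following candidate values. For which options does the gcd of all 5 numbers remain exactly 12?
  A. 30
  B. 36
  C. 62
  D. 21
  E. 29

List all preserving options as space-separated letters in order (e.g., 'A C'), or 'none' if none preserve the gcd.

Old gcd = 12; gcd of others (without N[1]) = 12
New gcd for candidate v: gcd(12, v). Preserves old gcd iff gcd(12, v) = 12.
  Option A: v=30, gcd(12,30)=6 -> changes
  Option B: v=36, gcd(12,36)=12 -> preserves
  Option C: v=62, gcd(12,62)=2 -> changes
  Option D: v=21, gcd(12,21)=3 -> changes
  Option E: v=29, gcd(12,29)=1 -> changes

Answer: B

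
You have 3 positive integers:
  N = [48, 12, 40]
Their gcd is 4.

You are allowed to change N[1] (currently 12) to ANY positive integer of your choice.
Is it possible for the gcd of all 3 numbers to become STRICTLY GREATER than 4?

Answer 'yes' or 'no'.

Answer: yes

Derivation:
Current gcd = 4
gcd of all OTHER numbers (without N[1]=12): gcd([48, 40]) = 8
The new gcd after any change is gcd(8, new_value).
This can be at most 8.
Since 8 > old gcd 4, the gcd CAN increase (e.g., set N[1] = 8).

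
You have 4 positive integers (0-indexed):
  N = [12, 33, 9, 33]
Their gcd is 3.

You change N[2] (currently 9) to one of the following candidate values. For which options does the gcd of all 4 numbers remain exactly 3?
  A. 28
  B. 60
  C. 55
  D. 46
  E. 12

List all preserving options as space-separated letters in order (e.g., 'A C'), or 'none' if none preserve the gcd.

Answer: B E

Derivation:
Old gcd = 3; gcd of others (without N[2]) = 3
New gcd for candidate v: gcd(3, v). Preserves old gcd iff gcd(3, v) = 3.
  Option A: v=28, gcd(3,28)=1 -> changes
  Option B: v=60, gcd(3,60)=3 -> preserves
  Option C: v=55, gcd(3,55)=1 -> changes
  Option D: v=46, gcd(3,46)=1 -> changes
  Option E: v=12, gcd(3,12)=3 -> preserves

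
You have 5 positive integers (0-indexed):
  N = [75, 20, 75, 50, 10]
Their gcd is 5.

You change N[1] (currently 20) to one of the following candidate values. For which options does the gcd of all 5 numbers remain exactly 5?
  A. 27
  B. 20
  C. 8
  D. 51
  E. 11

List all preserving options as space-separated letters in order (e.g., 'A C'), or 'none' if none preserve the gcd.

Old gcd = 5; gcd of others (without N[1]) = 5
New gcd for candidate v: gcd(5, v). Preserves old gcd iff gcd(5, v) = 5.
  Option A: v=27, gcd(5,27)=1 -> changes
  Option B: v=20, gcd(5,20)=5 -> preserves
  Option C: v=8, gcd(5,8)=1 -> changes
  Option D: v=51, gcd(5,51)=1 -> changes
  Option E: v=11, gcd(5,11)=1 -> changes

Answer: B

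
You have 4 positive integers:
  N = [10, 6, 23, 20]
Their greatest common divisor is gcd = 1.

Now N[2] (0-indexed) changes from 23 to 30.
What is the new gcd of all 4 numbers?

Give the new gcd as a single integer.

Answer: 2

Derivation:
Numbers: [10, 6, 23, 20], gcd = 1
Change: index 2, 23 -> 30
gcd of the OTHER numbers (without index 2): gcd([10, 6, 20]) = 2
New gcd = gcd(g_others, new_val) = gcd(2, 30) = 2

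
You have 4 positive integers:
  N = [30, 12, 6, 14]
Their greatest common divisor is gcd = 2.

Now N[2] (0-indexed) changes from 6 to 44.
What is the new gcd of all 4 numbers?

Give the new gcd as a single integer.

Numbers: [30, 12, 6, 14], gcd = 2
Change: index 2, 6 -> 44
gcd of the OTHER numbers (without index 2): gcd([30, 12, 14]) = 2
New gcd = gcd(g_others, new_val) = gcd(2, 44) = 2

Answer: 2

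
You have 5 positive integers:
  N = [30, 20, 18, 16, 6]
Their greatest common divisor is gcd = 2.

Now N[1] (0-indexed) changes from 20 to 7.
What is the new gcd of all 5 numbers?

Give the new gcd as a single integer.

Answer: 1

Derivation:
Numbers: [30, 20, 18, 16, 6], gcd = 2
Change: index 1, 20 -> 7
gcd of the OTHER numbers (without index 1): gcd([30, 18, 16, 6]) = 2
New gcd = gcd(g_others, new_val) = gcd(2, 7) = 1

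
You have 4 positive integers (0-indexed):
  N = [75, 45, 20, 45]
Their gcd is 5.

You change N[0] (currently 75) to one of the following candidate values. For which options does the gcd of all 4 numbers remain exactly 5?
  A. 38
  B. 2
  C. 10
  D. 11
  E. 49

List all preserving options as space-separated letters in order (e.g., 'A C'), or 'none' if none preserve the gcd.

Answer: C

Derivation:
Old gcd = 5; gcd of others (without N[0]) = 5
New gcd for candidate v: gcd(5, v). Preserves old gcd iff gcd(5, v) = 5.
  Option A: v=38, gcd(5,38)=1 -> changes
  Option B: v=2, gcd(5,2)=1 -> changes
  Option C: v=10, gcd(5,10)=5 -> preserves
  Option D: v=11, gcd(5,11)=1 -> changes
  Option E: v=49, gcd(5,49)=1 -> changes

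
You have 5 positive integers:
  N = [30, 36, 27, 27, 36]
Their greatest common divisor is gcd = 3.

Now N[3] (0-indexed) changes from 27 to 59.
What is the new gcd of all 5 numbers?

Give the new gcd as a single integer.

Answer: 1

Derivation:
Numbers: [30, 36, 27, 27, 36], gcd = 3
Change: index 3, 27 -> 59
gcd of the OTHER numbers (without index 3): gcd([30, 36, 27, 36]) = 3
New gcd = gcd(g_others, new_val) = gcd(3, 59) = 1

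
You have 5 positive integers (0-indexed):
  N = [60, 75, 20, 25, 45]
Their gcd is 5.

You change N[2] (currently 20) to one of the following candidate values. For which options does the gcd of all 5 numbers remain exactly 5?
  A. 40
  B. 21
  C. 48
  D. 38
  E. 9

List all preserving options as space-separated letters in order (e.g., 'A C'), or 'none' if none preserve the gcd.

Old gcd = 5; gcd of others (without N[2]) = 5
New gcd for candidate v: gcd(5, v). Preserves old gcd iff gcd(5, v) = 5.
  Option A: v=40, gcd(5,40)=5 -> preserves
  Option B: v=21, gcd(5,21)=1 -> changes
  Option C: v=48, gcd(5,48)=1 -> changes
  Option D: v=38, gcd(5,38)=1 -> changes
  Option E: v=9, gcd(5,9)=1 -> changes

Answer: A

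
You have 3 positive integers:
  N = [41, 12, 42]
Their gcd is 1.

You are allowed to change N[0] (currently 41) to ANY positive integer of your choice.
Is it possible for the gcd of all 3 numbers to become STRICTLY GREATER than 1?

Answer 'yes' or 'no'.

Current gcd = 1
gcd of all OTHER numbers (without N[0]=41): gcd([12, 42]) = 6
The new gcd after any change is gcd(6, new_value).
This can be at most 6.
Since 6 > old gcd 1, the gcd CAN increase (e.g., set N[0] = 6).

Answer: yes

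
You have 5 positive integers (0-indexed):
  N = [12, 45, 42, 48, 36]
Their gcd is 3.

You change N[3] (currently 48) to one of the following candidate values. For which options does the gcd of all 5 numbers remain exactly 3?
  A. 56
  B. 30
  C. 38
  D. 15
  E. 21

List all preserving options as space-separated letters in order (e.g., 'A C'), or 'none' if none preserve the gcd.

Answer: B D E

Derivation:
Old gcd = 3; gcd of others (without N[3]) = 3
New gcd for candidate v: gcd(3, v). Preserves old gcd iff gcd(3, v) = 3.
  Option A: v=56, gcd(3,56)=1 -> changes
  Option B: v=30, gcd(3,30)=3 -> preserves
  Option C: v=38, gcd(3,38)=1 -> changes
  Option D: v=15, gcd(3,15)=3 -> preserves
  Option E: v=21, gcd(3,21)=3 -> preserves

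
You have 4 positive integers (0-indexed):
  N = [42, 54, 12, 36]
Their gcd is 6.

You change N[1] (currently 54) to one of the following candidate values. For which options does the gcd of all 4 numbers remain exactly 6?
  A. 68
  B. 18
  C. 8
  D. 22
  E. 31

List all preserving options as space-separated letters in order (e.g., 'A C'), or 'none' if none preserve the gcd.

Old gcd = 6; gcd of others (without N[1]) = 6
New gcd for candidate v: gcd(6, v). Preserves old gcd iff gcd(6, v) = 6.
  Option A: v=68, gcd(6,68)=2 -> changes
  Option B: v=18, gcd(6,18)=6 -> preserves
  Option C: v=8, gcd(6,8)=2 -> changes
  Option D: v=22, gcd(6,22)=2 -> changes
  Option E: v=31, gcd(6,31)=1 -> changes

Answer: B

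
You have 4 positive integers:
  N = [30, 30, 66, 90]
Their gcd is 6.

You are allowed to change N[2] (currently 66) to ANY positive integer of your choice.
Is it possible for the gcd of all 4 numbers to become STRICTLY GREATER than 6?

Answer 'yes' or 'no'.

Answer: yes

Derivation:
Current gcd = 6
gcd of all OTHER numbers (without N[2]=66): gcd([30, 30, 90]) = 30
The new gcd after any change is gcd(30, new_value).
This can be at most 30.
Since 30 > old gcd 6, the gcd CAN increase (e.g., set N[2] = 30).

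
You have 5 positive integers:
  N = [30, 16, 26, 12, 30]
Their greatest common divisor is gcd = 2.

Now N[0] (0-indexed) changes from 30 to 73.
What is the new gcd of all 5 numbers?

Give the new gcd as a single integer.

Numbers: [30, 16, 26, 12, 30], gcd = 2
Change: index 0, 30 -> 73
gcd of the OTHER numbers (without index 0): gcd([16, 26, 12, 30]) = 2
New gcd = gcd(g_others, new_val) = gcd(2, 73) = 1

Answer: 1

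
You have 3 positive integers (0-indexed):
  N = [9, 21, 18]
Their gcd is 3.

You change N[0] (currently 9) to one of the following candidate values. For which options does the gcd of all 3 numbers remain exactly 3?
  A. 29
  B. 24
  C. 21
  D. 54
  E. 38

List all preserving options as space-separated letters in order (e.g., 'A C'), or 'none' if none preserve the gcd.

Old gcd = 3; gcd of others (without N[0]) = 3
New gcd for candidate v: gcd(3, v). Preserves old gcd iff gcd(3, v) = 3.
  Option A: v=29, gcd(3,29)=1 -> changes
  Option B: v=24, gcd(3,24)=3 -> preserves
  Option C: v=21, gcd(3,21)=3 -> preserves
  Option D: v=54, gcd(3,54)=3 -> preserves
  Option E: v=38, gcd(3,38)=1 -> changes

Answer: B C D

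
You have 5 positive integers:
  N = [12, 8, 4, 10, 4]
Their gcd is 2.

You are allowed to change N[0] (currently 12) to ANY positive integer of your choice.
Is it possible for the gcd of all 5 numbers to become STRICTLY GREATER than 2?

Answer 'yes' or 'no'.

Current gcd = 2
gcd of all OTHER numbers (without N[0]=12): gcd([8, 4, 10, 4]) = 2
The new gcd after any change is gcd(2, new_value).
This can be at most 2.
Since 2 = old gcd 2, the gcd can only stay the same or decrease.

Answer: no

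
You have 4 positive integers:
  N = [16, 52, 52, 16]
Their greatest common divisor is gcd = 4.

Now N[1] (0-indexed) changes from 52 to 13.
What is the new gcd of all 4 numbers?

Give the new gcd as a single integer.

Answer: 1

Derivation:
Numbers: [16, 52, 52, 16], gcd = 4
Change: index 1, 52 -> 13
gcd of the OTHER numbers (without index 1): gcd([16, 52, 16]) = 4
New gcd = gcd(g_others, new_val) = gcd(4, 13) = 1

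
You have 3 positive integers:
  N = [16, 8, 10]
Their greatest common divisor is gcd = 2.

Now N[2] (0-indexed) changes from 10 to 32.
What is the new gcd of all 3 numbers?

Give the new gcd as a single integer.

Answer: 8

Derivation:
Numbers: [16, 8, 10], gcd = 2
Change: index 2, 10 -> 32
gcd of the OTHER numbers (without index 2): gcd([16, 8]) = 8
New gcd = gcd(g_others, new_val) = gcd(8, 32) = 8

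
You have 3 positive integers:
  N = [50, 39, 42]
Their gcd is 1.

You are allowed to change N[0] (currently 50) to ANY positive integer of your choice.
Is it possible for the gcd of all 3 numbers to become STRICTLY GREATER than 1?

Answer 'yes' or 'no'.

Current gcd = 1
gcd of all OTHER numbers (without N[0]=50): gcd([39, 42]) = 3
The new gcd after any change is gcd(3, new_value).
This can be at most 3.
Since 3 > old gcd 1, the gcd CAN increase (e.g., set N[0] = 3).

Answer: yes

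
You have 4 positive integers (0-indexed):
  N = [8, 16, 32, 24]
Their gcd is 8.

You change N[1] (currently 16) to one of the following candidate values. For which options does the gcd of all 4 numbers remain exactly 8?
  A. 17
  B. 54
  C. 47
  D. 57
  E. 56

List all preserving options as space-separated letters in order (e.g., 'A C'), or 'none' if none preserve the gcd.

Old gcd = 8; gcd of others (without N[1]) = 8
New gcd for candidate v: gcd(8, v). Preserves old gcd iff gcd(8, v) = 8.
  Option A: v=17, gcd(8,17)=1 -> changes
  Option B: v=54, gcd(8,54)=2 -> changes
  Option C: v=47, gcd(8,47)=1 -> changes
  Option D: v=57, gcd(8,57)=1 -> changes
  Option E: v=56, gcd(8,56)=8 -> preserves

Answer: E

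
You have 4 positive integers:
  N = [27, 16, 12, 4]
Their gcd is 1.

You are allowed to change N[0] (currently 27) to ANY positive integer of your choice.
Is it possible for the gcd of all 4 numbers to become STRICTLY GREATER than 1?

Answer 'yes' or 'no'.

Answer: yes

Derivation:
Current gcd = 1
gcd of all OTHER numbers (without N[0]=27): gcd([16, 12, 4]) = 4
The new gcd after any change is gcd(4, new_value).
This can be at most 4.
Since 4 > old gcd 1, the gcd CAN increase (e.g., set N[0] = 4).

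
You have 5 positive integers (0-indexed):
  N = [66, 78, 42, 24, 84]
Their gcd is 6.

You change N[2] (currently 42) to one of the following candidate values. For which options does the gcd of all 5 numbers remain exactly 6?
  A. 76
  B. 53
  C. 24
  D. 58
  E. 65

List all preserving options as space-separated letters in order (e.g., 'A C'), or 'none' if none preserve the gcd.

Answer: C

Derivation:
Old gcd = 6; gcd of others (without N[2]) = 6
New gcd for candidate v: gcd(6, v). Preserves old gcd iff gcd(6, v) = 6.
  Option A: v=76, gcd(6,76)=2 -> changes
  Option B: v=53, gcd(6,53)=1 -> changes
  Option C: v=24, gcd(6,24)=6 -> preserves
  Option D: v=58, gcd(6,58)=2 -> changes
  Option E: v=65, gcd(6,65)=1 -> changes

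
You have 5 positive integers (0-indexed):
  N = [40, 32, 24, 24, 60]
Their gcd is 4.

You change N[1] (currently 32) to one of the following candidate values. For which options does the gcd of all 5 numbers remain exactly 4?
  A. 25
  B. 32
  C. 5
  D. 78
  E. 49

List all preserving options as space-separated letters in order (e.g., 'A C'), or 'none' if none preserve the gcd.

Answer: B

Derivation:
Old gcd = 4; gcd of others (without N[1]) = 4
New gcd for candidate v: gcd(4, v). Preserves old gcd iff gcd(4, v) = 4.
  Option A: v=25, gcd(4,25)=1 -> changes
  Option B: v=32, gcd(4,32)=4 -> preserves
  Option C: v=5, gcd(4,5)=1 -> changes
  Option D: v=78, gcd(4,78)=2 -> changes
  Option E: v=49, gcd(4,49)=1 -> changes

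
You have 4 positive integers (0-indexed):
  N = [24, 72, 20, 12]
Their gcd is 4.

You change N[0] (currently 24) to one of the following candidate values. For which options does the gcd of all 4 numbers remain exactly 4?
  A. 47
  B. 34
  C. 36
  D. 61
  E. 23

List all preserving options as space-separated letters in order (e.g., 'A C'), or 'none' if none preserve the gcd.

Answer: C

Derivation:
Old gcd = 4; gcd of others (without N[0]) = 4
New gcd for candidate v: gcd(4, v). Preserves old gcd iff gcd(4, v) = 4.
  Option A: v=47, gcd(4,47)=1 -> changes
  Option B: v=34, gcd(4,34)=2 -> changes
  Option C: v=36, gcd(4,36)=4 -> preserves
  Option D: v=61, gcd(4,61)=1 -> changes
  Option E: v=23, gcd(4,23)=1 -> changes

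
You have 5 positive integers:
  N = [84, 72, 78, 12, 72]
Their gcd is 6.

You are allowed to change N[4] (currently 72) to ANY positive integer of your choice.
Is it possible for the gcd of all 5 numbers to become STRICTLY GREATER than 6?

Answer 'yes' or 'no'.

Current gcd = 6
gcd of all OTHER numbers (without N[4]=72): gcd([84, 72, 78, 12]) = 6
The new gcd after any change is gcd(6, new_value).
This can be at most 6.
Since 6 = old gcd 6, the gcd can only stay the same or decrease.

Answer: no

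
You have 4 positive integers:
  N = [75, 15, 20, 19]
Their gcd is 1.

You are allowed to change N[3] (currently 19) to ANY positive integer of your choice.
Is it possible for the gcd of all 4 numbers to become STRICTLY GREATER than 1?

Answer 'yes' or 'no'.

Current gcd = 1
gcd of all OTHER numbers (without N[3]=19): gcd([75, 15, 20]) = 5
The new gcd after any change is gcd(5, new_value).
This can be at most 5.
Since 5 > old gcd 1, the gcd CAN increase (e.g., set N[3] = 5).

Answer: yes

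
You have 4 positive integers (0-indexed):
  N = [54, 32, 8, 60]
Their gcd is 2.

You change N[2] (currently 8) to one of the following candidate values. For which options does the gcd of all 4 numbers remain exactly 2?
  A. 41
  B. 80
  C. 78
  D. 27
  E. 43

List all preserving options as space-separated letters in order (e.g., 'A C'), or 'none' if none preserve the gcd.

Answer: B C

Derivation:
Old gcd = 2; gcd of others (without N[2]) = 2
New gcd for candidate v: gcd(2, v). Preserves old gcd iff gcd(2, v) = 2.
  Option A: v=41, gcd(2,41)=1 -> changes
  Option B: v=80, gcd(2,80)=2 -> preserves
  Option C: v=78, gcd(2,78)=2 -> preserves
  Option D: v=27, gcd(2,27)=1 -> changes
  Option E: v=43, gcd(2,43)=1 -> changes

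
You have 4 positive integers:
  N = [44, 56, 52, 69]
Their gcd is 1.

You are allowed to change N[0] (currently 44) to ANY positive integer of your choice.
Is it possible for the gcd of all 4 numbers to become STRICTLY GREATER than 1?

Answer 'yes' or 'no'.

Current gcd = 1
gcd of all OTHER numbers (without N[0]=44): gcd([56, 52, 69]) = 1
The new gcd after any change is gcd(1, new_value).
This can be at most 1.
Since 1 = old gcd 1, the gcd can only stay the same or decrease.

Answer: no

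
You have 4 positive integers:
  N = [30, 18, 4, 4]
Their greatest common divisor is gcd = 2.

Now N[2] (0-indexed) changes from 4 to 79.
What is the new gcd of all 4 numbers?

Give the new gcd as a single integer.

Numbers: [30, 18, 4, 4], gcd = 2
Change: index 2, 4 -> 79
gcd of the OTHER numbers (without index 2): gcd([30, 18, 4]) = 2
New gcd = gcd(g_others, new_val) = gcd(2, 79) = 1

Answer: 1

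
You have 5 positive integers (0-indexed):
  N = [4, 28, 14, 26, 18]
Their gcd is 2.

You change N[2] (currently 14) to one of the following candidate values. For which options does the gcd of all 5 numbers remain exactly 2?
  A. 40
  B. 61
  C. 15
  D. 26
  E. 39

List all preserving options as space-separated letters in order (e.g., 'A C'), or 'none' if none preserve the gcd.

Old gcd = 2; gcd of others (without N[2]) = 2
New gcd for candidate v: gcd(2, v). Preserves old gcd iff gcd(2, v) = 2.
  Option A: v=40, gcd(2,40)=2 -> preserves
  Option B: v=61, gcd(2,61)=1 -> changes
  Option C: v=15, gcd(2,15)=1 -> changes
  Option D: v=26, gcd(2,26)=2 -> preserves
  Option E: v=39, gcd(2,39)=1 -> changes

Answer: A D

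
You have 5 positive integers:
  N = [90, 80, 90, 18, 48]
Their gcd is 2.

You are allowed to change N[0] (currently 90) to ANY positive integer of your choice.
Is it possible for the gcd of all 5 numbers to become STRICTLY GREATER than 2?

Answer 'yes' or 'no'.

Answer: no

Derivation:
Current gcd = 2
gcd of all OTHER numbers (without N[0]=90): gcd([80, 90, 18, 48]) = 2
The new gcd after any change is gcd(2, new_value).
This can be at most 2.
Since 2 = old gcd 2, the gcd can only stay the same or decrease.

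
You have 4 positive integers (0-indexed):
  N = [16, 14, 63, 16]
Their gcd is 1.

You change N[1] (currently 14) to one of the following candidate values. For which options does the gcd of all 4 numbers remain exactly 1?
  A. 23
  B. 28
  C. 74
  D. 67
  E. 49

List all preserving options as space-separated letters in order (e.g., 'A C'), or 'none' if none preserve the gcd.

Answer: A B C D E

Derivation:
Old gcd = 1; gcd of others (without N[1]) = 1
New gcd for candidate v: gcd(1, v). Preserves old gcd iff gcd(1, v) = 1.
  Option A: v=23, gcd(1,23)=1 -> preserves
  Option B: v=28, gcd(1,28)=1 -> preserves
  Option C: v=74, gcd(1,74)=1 -> preserves
  Option D: v=67, gcd(1,67)=1 -> preserves
  Option E: v=49, gcd(1,49)=1 -> preserves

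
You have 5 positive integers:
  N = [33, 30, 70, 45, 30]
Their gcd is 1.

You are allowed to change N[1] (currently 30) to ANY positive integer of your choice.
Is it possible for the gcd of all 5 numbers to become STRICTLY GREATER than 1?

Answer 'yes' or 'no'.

Current gcd = 1
gcd of all OTHER numbers (without N[1]=30): gcd([33, 70, 45, 30]) = 1
The new gcd after any change is gcd(1, new_value).
This can be at most 1.
Since 1 = old gcd 1, the gcd can only stay the same or decrease.

Answer: no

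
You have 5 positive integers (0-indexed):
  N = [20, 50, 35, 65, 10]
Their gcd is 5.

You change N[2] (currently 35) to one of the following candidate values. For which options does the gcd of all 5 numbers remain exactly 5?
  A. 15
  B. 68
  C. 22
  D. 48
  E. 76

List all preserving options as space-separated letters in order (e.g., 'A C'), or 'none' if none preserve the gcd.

Old gcd = 5; gcd of others (without N[2]) = 5
New gcd for candidate v: gcd(5, v). Preserves old gcd iff gcd(5, v) = 5.
  Option A: v=15, gcd(5,15)=5 -> preserves
  Option B: v=68, gcd(5,68)=1 -> changes
  Option C: v=22, gcd(5,22)=1 -> changes
  Option D: v=48, gcd(5,48)=1 -> changes
  Option E: v=76, gcd(5,76)=1 -> changes

Answer: A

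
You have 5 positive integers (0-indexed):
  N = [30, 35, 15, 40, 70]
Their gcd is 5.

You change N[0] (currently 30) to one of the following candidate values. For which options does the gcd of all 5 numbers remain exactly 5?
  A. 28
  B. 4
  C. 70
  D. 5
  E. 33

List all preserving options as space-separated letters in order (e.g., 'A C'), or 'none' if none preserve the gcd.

Old gcd = 5; gcd of others (without N[0]) = 5
New gcd for candidate v: gcd(5, v). Preserves old gcd iff gcd(5, v) = 5.
  Option A: v=28, gcd(5,28)=1 -> changes
  Option B: v=4, gcd(5,4)=1 -> changes
  Option C: v=70, gcd(5,70)=5 -> preserves
  Option D: v=5, gcd(5,5)=5 -> preserves
  Option E: v=33, gcd(5,33)=1 -> changes

Answer: C D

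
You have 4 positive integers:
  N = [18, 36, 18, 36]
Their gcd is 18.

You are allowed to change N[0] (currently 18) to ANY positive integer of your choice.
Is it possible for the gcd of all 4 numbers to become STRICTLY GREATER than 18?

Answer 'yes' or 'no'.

Current gcd = 18
gcd of all OTHER numbers (without N[0]=18): gcd([36, 18, 36]) = 18
The new gcd after any change is gcd(18, new_value).
This can be at most 18.
Since 18 = old gcd 18, the gcd can only stay the same or decrease.

Answer: no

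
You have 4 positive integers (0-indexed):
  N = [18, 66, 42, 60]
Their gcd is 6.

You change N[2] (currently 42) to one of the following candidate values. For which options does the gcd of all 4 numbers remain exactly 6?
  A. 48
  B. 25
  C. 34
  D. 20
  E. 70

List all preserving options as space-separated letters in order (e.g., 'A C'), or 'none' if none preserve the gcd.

Answer: A

Derivation:
Old gcd = 6; gcd of others (without N[2]) = 6
New gcd for candidate v: gcd(6, v). Preserves old gcd iff gcd(6, v) = 6.
  Option A: v=48, gcd(6,48)=6 -> preserves
  Option B: v=25, gcd(6,25)=1 -> changes
  Option C: v=34, gcd(6,34)=2 -> changes
  Option D: v=20, gcd(6,20)=2 -> changes
  Option E: v=70, gcd(6,70)=2 -> changes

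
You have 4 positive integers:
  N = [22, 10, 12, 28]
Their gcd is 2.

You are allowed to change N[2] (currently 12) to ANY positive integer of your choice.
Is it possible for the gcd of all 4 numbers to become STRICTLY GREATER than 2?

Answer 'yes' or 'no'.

Current gcd = 2
gcd of all OTHER numbers (without N[2]=12): gcd([22, 10, 28]) = 2
The new gcd after any change is gcd(2, new_value).
This can be at most 2.
Since 2 = old gcd 2, the gcd can only stay the same or decrease.

Answer: no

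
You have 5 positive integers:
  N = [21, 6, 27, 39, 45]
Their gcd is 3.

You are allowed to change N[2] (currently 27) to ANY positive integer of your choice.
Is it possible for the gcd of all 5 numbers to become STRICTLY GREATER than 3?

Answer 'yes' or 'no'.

Current gcd = 3
gcd of all OTHER numbers (without N[2]=27): gcd([21, 6, 39, 45]) = 3
The new gcd after any change is gcd(3, new_value).
This can be at most 3.
Since 3 = old gcd 3, the gcd can only stay the same or decrease.

Answer: no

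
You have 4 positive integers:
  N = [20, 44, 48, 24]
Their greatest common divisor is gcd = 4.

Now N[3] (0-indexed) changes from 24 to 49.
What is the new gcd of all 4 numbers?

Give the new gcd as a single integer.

Numbers: [20, 44, 48, 24], gcd = 4
Change: index 3, 24 -> 49
gcd of the OTHER numbers (without index 3): gcd([20, 44, 48]) = 4
New gcd = gcd(g_others, new_val) = gcd(4, 49) = 1

Answer: 1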